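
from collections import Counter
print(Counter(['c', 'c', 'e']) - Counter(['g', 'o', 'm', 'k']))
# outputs Counter({'c': 2, 'e': 1})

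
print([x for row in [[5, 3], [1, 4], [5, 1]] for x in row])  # [5, 3, 1, 4, 5, 1]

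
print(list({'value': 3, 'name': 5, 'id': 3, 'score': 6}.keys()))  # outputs ['value', 'name', 'id', 'score']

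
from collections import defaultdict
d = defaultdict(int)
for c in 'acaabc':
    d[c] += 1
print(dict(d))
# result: {'a': 3, 'c': 2, 'b': 1}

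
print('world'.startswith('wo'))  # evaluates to True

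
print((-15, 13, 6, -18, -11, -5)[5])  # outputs -5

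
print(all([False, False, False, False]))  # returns False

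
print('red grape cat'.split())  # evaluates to ['red', 'grape', 'cat']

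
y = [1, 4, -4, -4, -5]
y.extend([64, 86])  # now [1, 4, -4, -4, -5, 64, 86]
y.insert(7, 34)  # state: [1, 4, -4, -4, -5, 64, 86, 34]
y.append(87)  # [1, 4, -4, -4, -5, 64, 86, 34, 87]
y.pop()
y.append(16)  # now [1, 4, -4, -4, -5, 64, 86, 34, 16]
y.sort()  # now [-5, -4, -4, 1, 4, 16, 34, 64, 86]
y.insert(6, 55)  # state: [-5, -4, -4, 1, 4, 16, 55, 34, 64, 86]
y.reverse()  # [86, 64, 34, 55, 16, 4, 1, -4, -4, -5]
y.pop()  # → -5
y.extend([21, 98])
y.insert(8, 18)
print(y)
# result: [86, 64, 34, 55, 16, 4, 1, -4, 18, -4, 21, 98]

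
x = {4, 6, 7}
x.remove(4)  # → {6, 7}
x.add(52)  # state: {6, 7, 52}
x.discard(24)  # {6, 7, 52}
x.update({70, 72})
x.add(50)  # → {6, 7, 50, 52, 70, 72}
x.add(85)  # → {6, 7, 50, 52, 70, 72, 85}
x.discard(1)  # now {6, 7, 50, 52, 70, 72, 85}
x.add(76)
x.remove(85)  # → {6, 7, 50, 52, 70, 72, 76}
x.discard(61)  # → {6, 7, 50, 52, 70, 72, 76}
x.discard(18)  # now {6, 7, 50, 52, 70, 72, 76}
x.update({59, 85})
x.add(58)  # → {6, 7, 50, 52, 58, 59, 70, 72, 76, 85}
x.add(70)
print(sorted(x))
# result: [6, 7, 50, 52, 58, 59, 70, 72, 76, 85]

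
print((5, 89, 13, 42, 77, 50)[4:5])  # (77,)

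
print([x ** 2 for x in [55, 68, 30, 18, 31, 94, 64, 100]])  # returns [3025, 4624, 900, 324, 961, 8836, 4096, 10000]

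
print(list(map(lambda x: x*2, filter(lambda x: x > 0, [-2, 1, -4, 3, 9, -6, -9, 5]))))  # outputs [2, 6, 18, 10]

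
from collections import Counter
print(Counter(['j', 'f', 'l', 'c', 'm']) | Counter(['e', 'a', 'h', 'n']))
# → Counter({'j': 1, 'f': 1, 'l': 1, 'c': 1, 'm': 1, 'e': 1, 'a': 1, 'h': 1, 'n': 1})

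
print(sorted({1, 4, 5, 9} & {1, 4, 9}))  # [1, 4, 9]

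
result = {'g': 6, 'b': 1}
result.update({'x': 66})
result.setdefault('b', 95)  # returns 1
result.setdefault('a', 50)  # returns 50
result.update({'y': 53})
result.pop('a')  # 50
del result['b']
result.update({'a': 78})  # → {'g': 6, 'x': 66, 'y': 53, 'a': 78}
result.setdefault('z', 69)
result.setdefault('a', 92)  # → 78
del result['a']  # {'g': 6, 'x': 66, 'y': 53, 'z': 69}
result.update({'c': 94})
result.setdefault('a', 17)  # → 17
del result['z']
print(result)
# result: {'g': 6, 'x': 66, 'y': 53, 'c': 94, 'a': 17}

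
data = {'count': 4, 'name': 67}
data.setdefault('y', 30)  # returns 30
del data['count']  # {'name': 67, 'y': 30}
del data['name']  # {'y': 30}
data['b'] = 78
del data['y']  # {'b': 78}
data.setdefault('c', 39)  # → 39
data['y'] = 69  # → {'b': 78, 'c': 39, 'y': 69}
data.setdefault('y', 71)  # 69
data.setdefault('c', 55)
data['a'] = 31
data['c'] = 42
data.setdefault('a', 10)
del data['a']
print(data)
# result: {'b': 78, 'c': 42, 'y': 69}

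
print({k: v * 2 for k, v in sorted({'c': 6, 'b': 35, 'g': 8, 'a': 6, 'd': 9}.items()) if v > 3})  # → {'a': 12, 'b': 70, 'c': 12, 'd': 18, 'g': 16}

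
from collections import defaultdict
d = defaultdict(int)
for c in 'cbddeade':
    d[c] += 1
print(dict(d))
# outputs {'c': 1, 'b': 1, 'd': 3, 'e': 2, 'a': 1}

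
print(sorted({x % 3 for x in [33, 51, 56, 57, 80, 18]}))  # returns [0, 2]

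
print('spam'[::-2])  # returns mp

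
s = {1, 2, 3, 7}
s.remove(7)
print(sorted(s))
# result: [1, 2, 3]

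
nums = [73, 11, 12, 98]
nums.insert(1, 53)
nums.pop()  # 98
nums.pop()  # 12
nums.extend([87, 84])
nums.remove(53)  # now [73, 11, 87, 84]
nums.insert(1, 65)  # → [73, 65, 11, 87, 84]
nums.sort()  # [11, 65, 73, 84, 87]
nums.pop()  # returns 87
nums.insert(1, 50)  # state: [11, 50, 65, 73, 84]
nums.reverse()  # [84, 73, 65, 50, 11]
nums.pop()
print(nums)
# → [84, 73, 65, 50]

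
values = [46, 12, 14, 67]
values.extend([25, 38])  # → [46, 12, 14, 67, 25, 38]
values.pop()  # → 38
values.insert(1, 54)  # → [46, 54, 12, 14, 67, 25]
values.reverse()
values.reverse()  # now [46, 54, 12, 14, 67, 25]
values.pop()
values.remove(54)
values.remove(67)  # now [46, 12, 14]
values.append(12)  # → [46, 12, 14, 12]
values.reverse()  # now [12, 14, 12, 46]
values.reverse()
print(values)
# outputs [46, 12, 14, 12]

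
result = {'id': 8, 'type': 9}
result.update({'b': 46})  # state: {'id': 8, 'type': 9, 'b': 46}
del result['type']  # {'id': 8, 'b': 46}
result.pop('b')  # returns 46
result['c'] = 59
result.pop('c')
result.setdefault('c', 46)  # 46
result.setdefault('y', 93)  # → 93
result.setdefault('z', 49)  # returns 49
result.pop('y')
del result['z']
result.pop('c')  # 46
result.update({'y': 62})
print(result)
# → {'id': 8, 'y': 62}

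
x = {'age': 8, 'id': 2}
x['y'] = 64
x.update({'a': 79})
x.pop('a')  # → 79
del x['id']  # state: {'age': 8, 'y': 64}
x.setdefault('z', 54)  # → 54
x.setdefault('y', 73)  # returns 64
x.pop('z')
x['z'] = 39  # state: {'age': 8, 'y': 64, 'z': 39}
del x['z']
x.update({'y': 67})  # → {'age': 8, 'y': 67}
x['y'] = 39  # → {'age': 8, 'y': 39}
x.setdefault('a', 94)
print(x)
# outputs {'age': 8, 'y': 39, 'a': 94}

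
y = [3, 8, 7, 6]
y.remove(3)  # [8, 7, 6]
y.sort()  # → [6, 7, 8]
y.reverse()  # [8, 7, 6]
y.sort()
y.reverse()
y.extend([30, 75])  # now [8, 7, 6, 30, 75]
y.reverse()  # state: [75, 30, 6, 7, 8]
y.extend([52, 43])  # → [75, 30, 6, 7, 8, 52, 43]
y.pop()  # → 43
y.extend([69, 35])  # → [75, 30, 6, 7, 8, 52, 69, 35]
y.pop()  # 35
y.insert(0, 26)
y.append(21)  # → [26, 75, 30, 6, 7, 8, 52, 69, 21]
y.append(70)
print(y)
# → [26, 75, 30, 6, 7, 8, 52, 69, 21, 70]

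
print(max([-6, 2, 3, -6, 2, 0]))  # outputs 3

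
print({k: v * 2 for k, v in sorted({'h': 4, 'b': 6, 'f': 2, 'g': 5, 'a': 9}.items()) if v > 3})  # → {'a': 18, 'b': 12, 'g': 10, 'h': 8}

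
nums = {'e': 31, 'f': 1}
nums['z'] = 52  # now {'e': 31, 'f': 1, 'z': 52}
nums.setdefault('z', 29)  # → 52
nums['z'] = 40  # {'e': 31, 'f': 1, 'z': 40}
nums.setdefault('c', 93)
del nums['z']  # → {'e': 31, 'f': 1, 'c': 93}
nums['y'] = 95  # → {'e': 31, 'f': 1, 'c': 93, 'y': 95}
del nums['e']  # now {'f': 1, 'c': 93, 'y': 95}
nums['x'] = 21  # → {'f': 1, 'c': 93, 'y': 95, 'x': 21}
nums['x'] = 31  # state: {'f': 1, 'c': 93, 'y': 95, 'x': 31}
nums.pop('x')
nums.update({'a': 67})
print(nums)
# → {'f': 1, 'c': 93, 'y': 95, 'a': 67}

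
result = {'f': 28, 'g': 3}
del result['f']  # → {'g': 3}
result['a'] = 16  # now {'g': 3, 'a': 16}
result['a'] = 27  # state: {'g': 3, 'a': 27}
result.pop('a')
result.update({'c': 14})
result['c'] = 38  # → {'g': 3, 'c': 38}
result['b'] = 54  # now {'g': 3, 'c': 38, 'b': 54}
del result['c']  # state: {'g': 3, 'b': 54}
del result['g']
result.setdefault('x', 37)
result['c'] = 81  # {'b': 54, 'x': 37, 'c': 81}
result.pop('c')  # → 81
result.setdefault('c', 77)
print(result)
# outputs {'b': 54, 'x': 37, 'c': 77}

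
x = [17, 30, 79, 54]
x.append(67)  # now [17, 30, 79, 54, 67]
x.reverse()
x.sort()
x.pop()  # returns 79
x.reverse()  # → [67, 54, 30, 17]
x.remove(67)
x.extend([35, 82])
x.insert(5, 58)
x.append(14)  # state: [54, 30, 17, 35, 82, 58, 14]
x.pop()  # 14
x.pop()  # 58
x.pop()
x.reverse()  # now [35, 17, 30, 54]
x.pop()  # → 54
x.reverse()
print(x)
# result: [30, 17, 35]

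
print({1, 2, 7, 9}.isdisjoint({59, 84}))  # True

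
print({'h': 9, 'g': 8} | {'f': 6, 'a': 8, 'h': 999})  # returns {'h': 999, 'g': 8, 'f': 6, 'a': 8}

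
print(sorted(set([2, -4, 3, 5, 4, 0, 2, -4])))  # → [-4, 0, 2, 3, 4, 5]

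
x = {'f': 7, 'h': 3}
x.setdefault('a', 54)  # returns 54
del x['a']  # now {'f': 7, 'h': 3}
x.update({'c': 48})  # {'f': 7, 'h': 3, 'c': 48}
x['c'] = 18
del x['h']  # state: {'f': 7, 'c': 18}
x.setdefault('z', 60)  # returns 60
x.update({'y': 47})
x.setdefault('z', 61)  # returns 60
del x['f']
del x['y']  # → {'c': 18, 'z': 60}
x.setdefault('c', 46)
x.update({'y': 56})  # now {'c': 18, 'z': 60, 'y': 56}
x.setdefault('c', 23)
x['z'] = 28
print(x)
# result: {'c': 18, 'z': 28, 'y': 56}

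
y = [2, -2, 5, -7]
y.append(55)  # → [2, -2, 5, -7, 55]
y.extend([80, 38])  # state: [2, -2, 5, -7, 55, 80, 38]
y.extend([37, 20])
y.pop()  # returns 20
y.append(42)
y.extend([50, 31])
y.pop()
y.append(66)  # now [2, -2, 5, -7, 55, 80, 38, 37, 42, 50, 66]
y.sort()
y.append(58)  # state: [-7, -2, 2, 5, 37, 38, 42, 50, 55, 66, 80, 58]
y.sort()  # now [-7, -2, 2, 5, 37, 38, 42, 50, 55, 58, 66, 80]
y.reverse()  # [80, 66, 58, 55, 50, 42, 38, 37, 5, 2, -2, -7]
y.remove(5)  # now [80, 66, 58, 55, 50, 42, 38, 37, 2, -2, -7]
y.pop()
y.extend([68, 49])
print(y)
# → [80, 66, 58, 55, 50, 42, 38, 37, 2, -2, 68, 49]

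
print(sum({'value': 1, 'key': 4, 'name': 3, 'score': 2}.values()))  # 10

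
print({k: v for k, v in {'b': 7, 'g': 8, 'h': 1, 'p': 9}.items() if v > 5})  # {'b': 7, 'g': 8, 'p': 9}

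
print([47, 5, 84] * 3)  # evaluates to [47, 5, 84, 47, 5, 84, 47, 5, 84]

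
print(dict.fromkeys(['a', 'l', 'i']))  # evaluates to {'a': None, 'l': None, 'i': None}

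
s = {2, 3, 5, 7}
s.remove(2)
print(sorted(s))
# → [3, 5, 7]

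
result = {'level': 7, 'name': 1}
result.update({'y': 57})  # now {'level': 7, 'name': 1, 'y': 57}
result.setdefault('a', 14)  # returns 14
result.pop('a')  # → 14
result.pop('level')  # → 7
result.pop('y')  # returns 57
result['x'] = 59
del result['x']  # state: {'name': 1}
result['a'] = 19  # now {'name': 1, 'a': 19}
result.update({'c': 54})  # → {'name': 1, 'a': 19, 'c': 54}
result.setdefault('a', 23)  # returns 19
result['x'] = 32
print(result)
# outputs {'name': 1, 'a': 19, 'c': 54, 'x': 32}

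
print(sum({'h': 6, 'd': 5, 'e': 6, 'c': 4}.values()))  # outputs 21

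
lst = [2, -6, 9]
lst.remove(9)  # [2, -6]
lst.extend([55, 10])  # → [2, -6, 55, 10]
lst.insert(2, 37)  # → [2, -6, 37, 55, 10]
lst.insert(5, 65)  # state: [2, -6, 37, 55, 10, 65]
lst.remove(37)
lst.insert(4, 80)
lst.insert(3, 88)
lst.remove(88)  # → [2, -6, 55, 10, 80, 65]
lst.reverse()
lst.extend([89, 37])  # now [65, 80, 10, 55, -6, 2, 89, 37]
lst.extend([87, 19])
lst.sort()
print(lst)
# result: [-6, 2, 10, 19, 37, 55, 65, 80, 87, 89]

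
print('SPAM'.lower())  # spam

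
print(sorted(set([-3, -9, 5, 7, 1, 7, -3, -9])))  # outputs [-9, -3, 1, 5, 7]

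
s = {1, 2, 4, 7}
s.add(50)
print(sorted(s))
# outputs [1, 2, 4, 7, 50]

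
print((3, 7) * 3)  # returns (3, 7, 3, 7, 3, 7)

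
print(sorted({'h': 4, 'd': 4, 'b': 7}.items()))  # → [('b', 7), ('d', 4), ('h', 4)]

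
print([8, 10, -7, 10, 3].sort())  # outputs None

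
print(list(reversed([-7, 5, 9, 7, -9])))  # [-9, 7, 9, 5, -7]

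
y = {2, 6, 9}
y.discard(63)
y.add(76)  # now {2, 6, 9, 76}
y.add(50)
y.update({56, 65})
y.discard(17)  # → {2, 6, 9, 50, 56, 65, 76}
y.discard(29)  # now {2, 6, 9, 50, 56, 65, 76}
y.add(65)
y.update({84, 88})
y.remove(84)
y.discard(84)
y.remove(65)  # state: {2, 6, 9, 50, 56, 76, 88}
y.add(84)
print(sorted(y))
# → [2, 6, 9, 50, 56, 76, 84, 88]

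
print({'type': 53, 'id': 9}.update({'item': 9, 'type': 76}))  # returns None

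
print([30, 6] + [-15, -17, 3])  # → [30, 6, -15, -17, 3]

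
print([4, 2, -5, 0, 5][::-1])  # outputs [5, 0, -5, 2, 4]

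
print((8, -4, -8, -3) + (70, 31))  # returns (8, -4, -8, -3, 70, 31)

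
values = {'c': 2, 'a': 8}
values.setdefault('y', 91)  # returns 91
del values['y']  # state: {'c': 2, 'a': 8}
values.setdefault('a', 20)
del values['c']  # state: {'a': 8}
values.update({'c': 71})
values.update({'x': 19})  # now {'a': 8, 'c': 71, 'x': 19}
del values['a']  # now {'c': 71, 'x': 19}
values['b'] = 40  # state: {'c': 71, 'x': 19, 'b': 40}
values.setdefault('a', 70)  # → 70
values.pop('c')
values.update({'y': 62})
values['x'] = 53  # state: {'x': 53, 'b': 40, 'a': 70, 'y': 62}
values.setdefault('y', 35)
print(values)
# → {'x': 53, 'b': 40, 'a': 70, 'y': 62}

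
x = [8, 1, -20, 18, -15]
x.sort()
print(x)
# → [-20, -15, 1, 8, 18]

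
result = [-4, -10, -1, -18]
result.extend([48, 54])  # [-4, -10, -1, -18, 48, 54]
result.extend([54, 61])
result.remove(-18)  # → [-4, -10, -1, 48, 54, 54, 61]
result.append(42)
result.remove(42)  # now [-4, -10, -1, 48, 54, 54, 61]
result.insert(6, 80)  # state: [-4, -10, -1, 48, 54, 54, 80, 61]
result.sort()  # [-10, -4, -1, 48, 54, 54, 61, 80]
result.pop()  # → 80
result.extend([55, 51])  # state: [-10, -4, -1, 48, 54, 54, 61, 55, 51]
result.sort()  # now [-10, -4, -1, 48, 51, 54, 54, 55, 61]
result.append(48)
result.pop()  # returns 48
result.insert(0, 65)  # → [65, -10, -4, -1, 48, 51, 54, 54, 55, 61]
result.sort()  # [-10, -4, -1, 48, 51, 54, 54, 55, 61, 65]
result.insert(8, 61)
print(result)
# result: [-10, -4, -1, 48, 51, 54, 54, 55, 61, 61, 65]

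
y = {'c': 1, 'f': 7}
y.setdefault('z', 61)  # 61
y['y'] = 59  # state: {'c': 1, 'f': 7, 'z': 61, 'y': 59}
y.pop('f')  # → 7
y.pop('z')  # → 61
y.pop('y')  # 59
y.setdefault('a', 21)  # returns 21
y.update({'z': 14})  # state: {'c': 1, 'a': 21, 'z': 14}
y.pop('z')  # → 14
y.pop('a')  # 21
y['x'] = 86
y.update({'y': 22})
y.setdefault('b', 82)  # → 82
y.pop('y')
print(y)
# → {'c': 1, 'x': 86, 'b': 82}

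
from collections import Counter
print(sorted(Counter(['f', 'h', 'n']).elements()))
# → ['f', 'h', 'n']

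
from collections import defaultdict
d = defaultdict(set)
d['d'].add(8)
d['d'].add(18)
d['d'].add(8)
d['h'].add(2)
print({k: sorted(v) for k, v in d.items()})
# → {'d': [8, 18], 'h': [2]}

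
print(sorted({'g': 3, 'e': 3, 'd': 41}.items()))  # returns [('d', 41), ('e', 3), ('g', 3)]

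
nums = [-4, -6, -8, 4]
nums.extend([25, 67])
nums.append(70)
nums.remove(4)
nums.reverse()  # [70, 67, 25, -8, -6, -4]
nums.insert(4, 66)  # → [70, 67, 25, -8, 66, -6, -4]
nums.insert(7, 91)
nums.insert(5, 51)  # [70, 67, 25, -8, 66, 51, -6, -4, 91]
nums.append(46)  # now [70, 67, 25, -8, 66, 51, -6, -4, 91, 46]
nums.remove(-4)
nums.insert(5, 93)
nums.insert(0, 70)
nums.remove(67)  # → [70, 70, 25, -8, 66, 93, 51, -6, 91, 46]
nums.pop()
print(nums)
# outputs [70, 70, 25, -8, 66, 93, 51, -6, 91]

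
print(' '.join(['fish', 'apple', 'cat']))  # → fish apple cat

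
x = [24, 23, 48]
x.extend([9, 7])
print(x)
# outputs [24, 23, 48, 9, 7]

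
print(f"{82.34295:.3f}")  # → 82.343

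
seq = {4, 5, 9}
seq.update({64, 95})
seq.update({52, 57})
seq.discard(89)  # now {4, 5, 9, 52, 57, 64, 95}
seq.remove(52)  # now {4, 5, 9, 57, 64, 95}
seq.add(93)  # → {4, 5, 9, 57, 64, 93, 95}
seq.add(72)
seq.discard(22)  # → {4, 5, 9, 57, 64, 72, 93, 95}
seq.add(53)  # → {4, 5, 9, 53, 57, 64, 72, 93, 95}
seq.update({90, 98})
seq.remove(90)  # {4, 5, 9, 53, 57, 64, 72, 93, 95, 98}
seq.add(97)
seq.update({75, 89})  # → {4, 5, 9, 53, 57, 64, 72, 75, 89, 93, 95, 97, 98}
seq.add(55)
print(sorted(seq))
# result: [4, 5, 9, 53, 55, 57, 64, 72, 75, 89, 93, 95, 97, 98]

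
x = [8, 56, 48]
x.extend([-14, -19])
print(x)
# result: [8, 56, 48, -14, -19]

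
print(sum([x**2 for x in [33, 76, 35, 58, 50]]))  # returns 13954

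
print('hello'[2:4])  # ll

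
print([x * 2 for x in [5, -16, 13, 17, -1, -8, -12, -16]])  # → [10, -32, 26, 34, -2, -16, -24, -32]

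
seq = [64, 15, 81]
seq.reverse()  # [81, 15, 64]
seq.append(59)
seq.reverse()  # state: [59, 64, 15, 81]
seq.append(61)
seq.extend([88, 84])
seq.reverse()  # [84, 88, 61, 81, 15, 64, 59]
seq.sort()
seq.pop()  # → 88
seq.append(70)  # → [15, 59, 61, 64, 81, 84, 70]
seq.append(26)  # [15, 59, 61, 64, 81, 84, 70, 26]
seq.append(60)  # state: [15, 59, 61, 64, 81, 84, 70, 26, 60]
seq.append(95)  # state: [15, 59, 61, 64, 81, 84, 70, 26, 60, 95]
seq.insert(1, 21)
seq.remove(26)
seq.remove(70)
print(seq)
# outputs [15, 21, 59, 61, 64, 81, 84, 60, 95]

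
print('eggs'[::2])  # eg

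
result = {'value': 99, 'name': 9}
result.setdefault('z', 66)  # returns 66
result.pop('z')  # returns 66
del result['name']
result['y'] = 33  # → {'value': 99, 'y': 33}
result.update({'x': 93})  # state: {'value': 99, 'y': 33, 'x': 93}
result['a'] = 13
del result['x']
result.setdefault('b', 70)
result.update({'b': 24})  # {'value': 99, 'y': 33, 'a': 13, 'b': 24}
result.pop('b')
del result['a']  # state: {'value': 99, 'y': 33}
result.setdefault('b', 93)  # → 93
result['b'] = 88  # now {'value': 99, 'y': 33, 'b': 88}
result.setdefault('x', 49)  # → 49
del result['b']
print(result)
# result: {'value': 99, 'y': 33, 'x': 49}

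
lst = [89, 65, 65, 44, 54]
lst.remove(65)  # [89, 65, 44, 54]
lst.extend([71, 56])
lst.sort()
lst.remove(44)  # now [54, 56, 65, 71, 89]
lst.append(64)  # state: [54, 56, 65, 71, 89, 64]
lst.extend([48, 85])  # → [54, 56, 65, 71, 89, 64, 48, 85]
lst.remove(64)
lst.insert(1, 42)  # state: [54, 42, 56, 65, 71, 89, 48, 85]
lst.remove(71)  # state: [54, 42, 56, 65, 89, 48, 85]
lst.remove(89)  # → [54, 42, 56, 65, 48, 85]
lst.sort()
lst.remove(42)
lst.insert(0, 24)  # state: [24, 48, 54, 56, 65, 85]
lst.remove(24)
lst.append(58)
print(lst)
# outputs [48, 54, 56, 65, 85, 58]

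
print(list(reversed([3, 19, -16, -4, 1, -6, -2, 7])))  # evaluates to [7, -2, -6, 1, -4, -16, 19, 3]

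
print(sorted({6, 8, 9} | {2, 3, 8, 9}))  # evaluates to [2, 3, 6, 8, 9]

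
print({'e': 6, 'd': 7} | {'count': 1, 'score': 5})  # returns {'e': 6, 'd': 7, 'count': 1, 'score': 5}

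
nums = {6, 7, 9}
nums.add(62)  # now {6, 7, 9, 62}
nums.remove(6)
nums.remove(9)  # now {7, 62}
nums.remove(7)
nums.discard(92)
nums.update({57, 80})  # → {57, 62, 80}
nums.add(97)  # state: {57, 62, 80, 97}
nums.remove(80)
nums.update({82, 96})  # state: {57, 62, 82, 96, 97}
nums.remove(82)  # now {57, 62, 96, 97}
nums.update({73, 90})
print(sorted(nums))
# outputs [57, 62, 73, 90, 96, 97]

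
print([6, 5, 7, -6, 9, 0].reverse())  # None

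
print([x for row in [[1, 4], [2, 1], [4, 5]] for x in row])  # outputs [1, 4, 2, 1, 4, 5]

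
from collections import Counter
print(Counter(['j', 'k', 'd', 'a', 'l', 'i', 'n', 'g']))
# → Counter({'j': 1, 'k': 1, 'd': 1, 'a': 1, 'l': 1, 'i': 1, 'n': 1, 'g': 1})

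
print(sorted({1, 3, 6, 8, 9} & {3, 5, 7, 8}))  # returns [3, 8]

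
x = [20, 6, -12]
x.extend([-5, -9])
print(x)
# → [20, 6, -12, -5, -9]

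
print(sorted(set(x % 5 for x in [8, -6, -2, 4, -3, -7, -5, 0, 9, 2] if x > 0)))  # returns [2, 3, 4]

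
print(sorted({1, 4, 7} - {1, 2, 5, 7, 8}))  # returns [4]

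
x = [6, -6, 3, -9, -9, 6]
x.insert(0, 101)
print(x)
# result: [101, 6, -6, 3, -9, -9, 6]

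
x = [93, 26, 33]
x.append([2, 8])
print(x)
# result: [93, 26, 33, [2, 8]]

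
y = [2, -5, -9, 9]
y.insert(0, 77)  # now [77, 2, -5, -9, 9]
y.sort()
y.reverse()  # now [77, 9, 2, -5, -9]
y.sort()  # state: [-9, -5, 2, 9, 77]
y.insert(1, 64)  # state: [-9, 64, -5, 2, 9, 77]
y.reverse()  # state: [77, 9, 2, -5, 64, -9]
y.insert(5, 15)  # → [77, 9, 2, -5, 64, 15, -9]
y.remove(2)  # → [77, 9, -5, 64, 15, -9]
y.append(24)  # [77, 9, -5, 64, 15, -9, 24]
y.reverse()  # [24, -9, 15, 64, -5, 9, 77]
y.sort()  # [-9, -5, 9, 15, 24, 64, 77]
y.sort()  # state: [-9, -5, 9, 15, 24, 64, 77]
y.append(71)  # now [-9, -5, 9, 15, 24, 64, 77, 71]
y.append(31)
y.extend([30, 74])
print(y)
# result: [-9, -5, 9, 15, 24, 64, 77, 71, 31, 30, 74]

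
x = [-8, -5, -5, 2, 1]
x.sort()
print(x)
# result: [-8, -5, -5, 1, 2]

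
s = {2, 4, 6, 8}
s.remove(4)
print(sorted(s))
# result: [2, 6, 8]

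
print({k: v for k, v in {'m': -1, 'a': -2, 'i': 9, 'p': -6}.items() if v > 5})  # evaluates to {'i': 9}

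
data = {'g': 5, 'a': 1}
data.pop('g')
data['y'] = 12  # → {'a': 1, 'y': 12}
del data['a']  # {'y': 12}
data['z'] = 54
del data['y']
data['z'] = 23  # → {'z': 23}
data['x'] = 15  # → {'z': 23, 'x': 15}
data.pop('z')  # 23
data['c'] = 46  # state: {'x': 15, 'c': 46}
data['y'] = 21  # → {'x': 15, 'c': 46, 'y': 21}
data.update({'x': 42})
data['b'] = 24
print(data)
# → {'x': 42, 'c': 46, 'y': 21, 'b': 24}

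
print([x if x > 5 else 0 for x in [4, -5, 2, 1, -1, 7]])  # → [0, 0, 0, 0, 0, 7]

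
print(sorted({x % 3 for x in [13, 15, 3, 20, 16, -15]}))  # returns [0, 1, 2]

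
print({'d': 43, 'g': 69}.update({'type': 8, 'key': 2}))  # None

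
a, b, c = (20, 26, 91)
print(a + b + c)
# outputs 137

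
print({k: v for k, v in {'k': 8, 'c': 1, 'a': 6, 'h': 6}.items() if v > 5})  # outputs {'k': 8, 'a': 6, 'h': 6}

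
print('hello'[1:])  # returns ello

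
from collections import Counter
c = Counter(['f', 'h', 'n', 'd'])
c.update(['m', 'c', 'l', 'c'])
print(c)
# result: Counter({'c': 2, 'f': 1, 'h': 1, 'n': 1, 'd': 1, 'm': 1, 'l': 1})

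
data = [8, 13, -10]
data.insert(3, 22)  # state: [8, 13, -10, 22]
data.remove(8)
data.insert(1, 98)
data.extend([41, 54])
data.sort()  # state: [-10, 13, 22, 41, 54, 98]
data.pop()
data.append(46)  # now [-10, 13, 22, 41, 54, 46]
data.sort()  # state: [-10, 13, 22, 41, 46, 54]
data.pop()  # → 54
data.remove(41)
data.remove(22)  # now [-10, 13, 46]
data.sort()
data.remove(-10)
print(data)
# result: [13, 46]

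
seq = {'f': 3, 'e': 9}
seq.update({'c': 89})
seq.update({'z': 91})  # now {'f': 3, 'e': 9, 'c': 89, 'z': 91}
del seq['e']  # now {'f': 3, 'c': 89, 'z': 91}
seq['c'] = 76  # {'f': 3, 'c': 76, 'z': 91}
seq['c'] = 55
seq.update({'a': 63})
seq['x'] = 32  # {'f': 3, 'c': 55, 'z': 91, 'a': 63, 'x': 32}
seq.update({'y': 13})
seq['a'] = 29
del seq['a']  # {'f': 3, 'c': 55, 'z': 91, 'x': 32, 'y': 13}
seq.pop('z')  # 91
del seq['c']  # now {'f': 3, 'x': 32, 'y': 13}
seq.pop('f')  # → 3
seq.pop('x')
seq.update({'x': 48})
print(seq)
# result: {'y': 13, 'x': 48}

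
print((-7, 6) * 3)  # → (-7, 6, -7, 6, -7, 6)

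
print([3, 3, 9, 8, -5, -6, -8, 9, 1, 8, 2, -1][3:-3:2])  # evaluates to [8, -6, 9]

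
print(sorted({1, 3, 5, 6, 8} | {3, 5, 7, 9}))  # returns [1, 3, 5, 6, 7, 8, 9]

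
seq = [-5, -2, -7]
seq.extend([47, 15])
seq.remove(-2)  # [-5, -7, 47, 15]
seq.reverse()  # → [15, 47, -7, -5]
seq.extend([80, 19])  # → [15, 47, -7, -5, 80, 19]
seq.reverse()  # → [19, 80, -5, -7, 47, 15]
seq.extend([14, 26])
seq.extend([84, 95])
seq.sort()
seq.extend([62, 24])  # [-7, -5, 14, 15, 19, 26, 47, 80, 84, 95, 62, 24]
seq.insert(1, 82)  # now [-7, 82, -5, 14, 15, 19, 26, 47, 80, 84, 95, 62, 24]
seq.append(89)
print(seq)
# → [-7, 82, -5, 14, 15, 19, 26, 47, 80, 84, 95, 62, 24, 89]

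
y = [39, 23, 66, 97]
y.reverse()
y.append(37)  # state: [97, 66, 23, 39, 37]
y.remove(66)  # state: [97, 23, 39, 37]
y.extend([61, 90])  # [97, 23, 39, 37, 61, 90]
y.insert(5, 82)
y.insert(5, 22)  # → [97, 23, 39, 37, 61, 22, 82, 90]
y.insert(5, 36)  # [97, 23, 39, 37, 61, 36, 22, 82, 90]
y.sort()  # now [22, 23, 36, 37, 39, 61, 82, 90, 97]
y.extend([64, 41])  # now [22, 23, 36, 37, 39, 61, 82, 90, 97, 64, 41]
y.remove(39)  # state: [22, 23, 36, 37, 61, 82, 90, 97, 64, 41]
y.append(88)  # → [22, 23, 36, 37, 61, 82, 90, 97, 64, 41, 88]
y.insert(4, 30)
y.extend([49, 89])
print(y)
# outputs [22, 23, 36, 37, 30, 61, 82, 90, 97, 64, 41, 88, 49, 89]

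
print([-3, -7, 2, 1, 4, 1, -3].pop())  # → -3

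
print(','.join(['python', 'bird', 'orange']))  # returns python,bird,orange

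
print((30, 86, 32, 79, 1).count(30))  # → 1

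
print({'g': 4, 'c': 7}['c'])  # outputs 7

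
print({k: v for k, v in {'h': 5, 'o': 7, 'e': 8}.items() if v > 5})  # {'o': 7, 'e': 8}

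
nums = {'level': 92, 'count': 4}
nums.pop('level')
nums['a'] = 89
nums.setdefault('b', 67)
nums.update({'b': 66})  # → {'count': 4, 'a': 89, 'b': 66}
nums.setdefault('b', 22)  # 66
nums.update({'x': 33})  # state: {'count': 4, 'a': 89, 'b': 66, 'x': 33}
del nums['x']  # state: {'count': 4, 'a': 89, 'b': 66}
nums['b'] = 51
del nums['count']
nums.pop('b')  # 51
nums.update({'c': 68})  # {'a': 89, 'c': 68}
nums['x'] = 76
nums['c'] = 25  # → {'a': 89, 'c': 25, 'x': 76}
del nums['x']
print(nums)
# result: {'a': 89, 'c': 25}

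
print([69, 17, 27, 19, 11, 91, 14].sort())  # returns None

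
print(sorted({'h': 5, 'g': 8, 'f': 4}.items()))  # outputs [('f', 4), ('g', 8), ('h', 5)]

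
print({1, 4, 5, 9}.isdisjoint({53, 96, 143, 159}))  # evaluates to True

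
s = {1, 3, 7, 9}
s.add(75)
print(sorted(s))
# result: [1, 3, 7, 9, 75]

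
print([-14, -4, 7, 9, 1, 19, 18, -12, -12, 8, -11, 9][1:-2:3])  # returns [-4, 1, -12]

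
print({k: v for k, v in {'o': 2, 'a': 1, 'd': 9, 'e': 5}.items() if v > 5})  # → {'d': 9}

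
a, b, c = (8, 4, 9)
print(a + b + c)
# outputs 21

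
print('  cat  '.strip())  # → cat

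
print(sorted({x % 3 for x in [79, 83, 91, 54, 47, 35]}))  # [0, 1, 2]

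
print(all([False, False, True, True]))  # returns False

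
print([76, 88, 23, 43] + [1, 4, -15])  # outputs [76, 88, 23, 43, 1, 4, -15]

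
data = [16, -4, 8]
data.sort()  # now [-4, 8, 16]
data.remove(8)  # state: [-4, 16]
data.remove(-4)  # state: [16]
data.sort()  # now [16]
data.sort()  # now [16]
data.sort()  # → [16]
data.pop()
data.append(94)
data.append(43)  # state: [94, 43]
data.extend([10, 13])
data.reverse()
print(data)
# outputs [13, 10, 43, 94]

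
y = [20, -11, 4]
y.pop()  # 4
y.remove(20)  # [-11]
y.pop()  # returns -11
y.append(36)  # [36]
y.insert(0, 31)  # [31, 36]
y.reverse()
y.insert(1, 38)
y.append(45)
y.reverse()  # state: [45, 31, 38, 36]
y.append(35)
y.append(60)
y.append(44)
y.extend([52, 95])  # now [45, 31, 38, 36, 35, 60, 44, 52, 95]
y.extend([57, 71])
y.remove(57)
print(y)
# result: [45, 31, 38, 36, 35, 60, 44, 52, 95, 71]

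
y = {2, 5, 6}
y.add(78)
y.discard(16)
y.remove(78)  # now {2, 5, 6}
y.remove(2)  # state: {5, 6}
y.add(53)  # {5, 6, 53}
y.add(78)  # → {5, 6, 53, 78}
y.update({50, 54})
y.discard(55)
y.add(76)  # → {5, 6, 50, 53, 54, 76, 78}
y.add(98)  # {5, 6, 50, 53, 54, 76, 78, 98}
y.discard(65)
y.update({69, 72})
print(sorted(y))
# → [5, 6, 50, 53, 54, 69, 72, 76, 78, 98]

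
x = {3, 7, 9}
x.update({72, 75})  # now {3, 7, 9, 72, 75}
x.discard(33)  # {3, 7, 9, 72, 75}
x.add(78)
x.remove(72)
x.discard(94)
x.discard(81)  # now {3, 7, 9, 75, 78}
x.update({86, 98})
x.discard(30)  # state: {3, 7, 9, 75, 78, 86, 98}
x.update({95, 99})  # {3, 7, 9, 75, 78, 86, 95, 98, 99}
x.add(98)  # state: {3, 7, 9, 75, 78, 86, 95, 98, 99}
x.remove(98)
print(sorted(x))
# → [3, 7, 9, 75, 78, 86, 95, 99]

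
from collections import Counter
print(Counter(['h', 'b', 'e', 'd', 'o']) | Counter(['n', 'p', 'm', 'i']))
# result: Counter({'h': 1, 'b': 1, 'e': 1, 'd': 1, 'o': 1, 'n': 1, 'p': 1, 'm': 1, 'i': 1})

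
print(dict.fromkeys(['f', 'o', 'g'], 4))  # {'f': 4, 'o': 4, 'g': 4}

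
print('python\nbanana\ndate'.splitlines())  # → ['python', 'banana', 'date']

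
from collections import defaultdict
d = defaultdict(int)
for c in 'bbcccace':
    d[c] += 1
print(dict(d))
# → {'b': 2, 'c': 4, 'a': 1, 'e': 1}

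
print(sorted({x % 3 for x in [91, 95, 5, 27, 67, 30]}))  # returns [0, 1, 2]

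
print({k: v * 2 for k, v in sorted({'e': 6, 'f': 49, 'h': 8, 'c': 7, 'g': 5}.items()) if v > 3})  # {'c': 14, 'e': 12, 'f': 98, 'g': 10, 'h': 16}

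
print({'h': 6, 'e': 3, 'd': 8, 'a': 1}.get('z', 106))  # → 106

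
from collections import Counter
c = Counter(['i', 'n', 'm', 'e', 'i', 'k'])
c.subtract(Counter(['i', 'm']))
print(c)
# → Counter({'i': 1, 'n': 1, 'e': 1, 'k': 1, 'm': 0})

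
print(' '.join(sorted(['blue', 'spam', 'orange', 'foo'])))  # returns blue foo orange spam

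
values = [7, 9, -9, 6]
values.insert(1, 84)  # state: [7, 84, 9, -9, 6]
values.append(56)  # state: [7, 84, 9, -9, 6, 56]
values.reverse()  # [56, 6, -9, 9, 84, 7]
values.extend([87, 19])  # [56, 6, -9, 9, 84, 7, 87, 19]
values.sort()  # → [-9, 6, 7, 9, 19, 56, 84, 87]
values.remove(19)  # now [-9, 6, 7, 9, 56, 84, 87]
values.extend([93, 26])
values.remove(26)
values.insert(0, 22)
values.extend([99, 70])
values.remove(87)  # [22, -9, 6, 7, 9, 56, 84, 93, 99, 70]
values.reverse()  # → [70, 99, 93, 84, 56, 9, 7, 6, -9, 22]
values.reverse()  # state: [22, -9, 6, 7, 9, 56, 84, 93, 99, 70]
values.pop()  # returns 70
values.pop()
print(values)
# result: [22, -9, 6, 7, 9, 56, 84, 93]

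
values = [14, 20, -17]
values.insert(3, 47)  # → [14, 20, -17, 47]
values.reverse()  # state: [47, -17, 20, 14]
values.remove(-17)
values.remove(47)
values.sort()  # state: [14, 20]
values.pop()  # 20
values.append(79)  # [14, 79]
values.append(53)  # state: [14, 79, 53]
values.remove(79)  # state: [14, 53]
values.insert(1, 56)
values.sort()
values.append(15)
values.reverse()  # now [15, 56, 53, 14]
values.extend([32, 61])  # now [15, 56, 53, 14, 32, 61]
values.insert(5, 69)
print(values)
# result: [15, 56, 53, 14, 32, 69, 61]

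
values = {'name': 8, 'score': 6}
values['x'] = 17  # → {'name': 8, 'score': 6, 'x': 17}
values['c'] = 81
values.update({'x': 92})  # {'name': 8, 'score': 6, 'x': 92, 'c': 81}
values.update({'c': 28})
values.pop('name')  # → 8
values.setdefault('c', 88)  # 28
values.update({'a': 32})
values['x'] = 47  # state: {'score': 6, 'x': 47, 'c': 28, 'a': 32}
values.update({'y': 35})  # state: {'score': 6, 'x': 47, 'c': 28, 'a': 32, 'y': 35}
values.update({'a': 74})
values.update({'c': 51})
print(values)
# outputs {'score': 6, 'x': 47, 'c': 51, 'a': 74, 'y': 35}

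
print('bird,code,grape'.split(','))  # ['bird', 'code', 'grape']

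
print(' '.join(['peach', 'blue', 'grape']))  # peach blue grape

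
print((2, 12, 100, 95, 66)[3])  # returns 95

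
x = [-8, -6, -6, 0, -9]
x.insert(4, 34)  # [-8, -6, -6, 0, 34, -9]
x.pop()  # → -9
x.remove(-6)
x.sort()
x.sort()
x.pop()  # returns 34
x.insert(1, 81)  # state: [-8, 81, -6, 0]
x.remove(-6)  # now [-8, 81, 0]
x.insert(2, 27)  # [-8, 81, 27, 0]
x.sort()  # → [-8, 0, 27, 81]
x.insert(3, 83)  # [-8, 0, 27, 83, 81]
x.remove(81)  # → [-8, 0, 27, 83]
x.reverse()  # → [83, 27, 0, -8]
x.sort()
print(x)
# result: [-8, 0, 27, 83]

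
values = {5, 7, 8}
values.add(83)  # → {5, 7, 8, 83}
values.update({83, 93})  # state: {5, 7, 8, 83, 93}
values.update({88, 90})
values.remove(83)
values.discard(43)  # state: {5, 7, 8, 88, 90, 93}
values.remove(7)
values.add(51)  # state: {5, 8, 51, 88, 90, 93}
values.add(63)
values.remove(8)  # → {5, 51, 63, 88, 90, 93}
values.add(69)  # {5, 51, 63, 69, 88, 90, 93}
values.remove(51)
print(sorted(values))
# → [5, 63, 69, 88, 90, 93]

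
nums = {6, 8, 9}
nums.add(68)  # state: {6, 8, 9, 68}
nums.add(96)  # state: {6, 8, 9, 68, 96}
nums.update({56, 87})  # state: {6, 8, 9, 56, 68, 87, 96}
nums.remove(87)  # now {6, 8, 9, 56, 68, 96}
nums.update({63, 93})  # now {6, 8, 9, 56, 63, 68, 93, 96}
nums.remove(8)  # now {6, 9, 56, 63, 68, 93, 96}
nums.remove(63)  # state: {6, 9, 56, 68, 93, 96}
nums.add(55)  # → {6, 9, 55, 56, 68, 93, 96}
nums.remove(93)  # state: {6, 9, 55, 56, 68, 96}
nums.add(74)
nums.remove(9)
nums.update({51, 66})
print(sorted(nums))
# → [6, 51, 55, 56, 66, 68, 74, 96]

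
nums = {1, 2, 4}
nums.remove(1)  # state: {2, 4}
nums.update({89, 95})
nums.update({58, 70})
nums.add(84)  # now {2, 4, 58, 70, 84, 89, 95}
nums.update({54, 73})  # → {2, 4, 54, 58, 70, 73, 84, 89, 95}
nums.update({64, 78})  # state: {2, 4, 54, 58, 64, 70, 73, 78, 84, 89, 95}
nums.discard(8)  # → {2, 4, 54, 58, 64, 70, 73, 78, 84, 89, 95}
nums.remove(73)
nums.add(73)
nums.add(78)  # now {2, 4, 54, 58, 64, 70, 73, 78, 84, 89, 95}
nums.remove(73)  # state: {2, 4, 54, 58, 64, 70, 78, 84, 89, 95}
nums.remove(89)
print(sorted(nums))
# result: [2, 4, 54, 58, 64, 70, 78, 84, 95]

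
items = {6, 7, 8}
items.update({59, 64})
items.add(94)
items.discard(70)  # {6, 7, 8, 59, 64, 94}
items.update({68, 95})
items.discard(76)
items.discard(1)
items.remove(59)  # {6, 7, 8, 64, 68, 94, 95}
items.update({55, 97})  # {6, 7, 8, 55, 64, 68, 94, 95, 97}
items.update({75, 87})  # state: {6, 7, 8, 55, 64, 68, 75, 87, 94, 95, 97}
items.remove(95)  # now {6, 7, 8, 55, 64, 68, 75, 87, 94, 97}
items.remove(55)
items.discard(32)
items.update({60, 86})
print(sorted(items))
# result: [6, 7, 8, 60, 64, 68, 75, 86, 87, 94, 97]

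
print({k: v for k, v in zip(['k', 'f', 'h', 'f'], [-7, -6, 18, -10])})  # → {'k': -7, 'f': -10, 'h': 18}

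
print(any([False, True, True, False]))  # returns True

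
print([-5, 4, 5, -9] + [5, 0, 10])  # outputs [-5, 4, 5, -9, 5, 0, 10]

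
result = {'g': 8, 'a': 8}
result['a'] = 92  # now {'g': 8, 'a': 92}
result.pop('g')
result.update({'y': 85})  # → {'a': 92, 'y': 85}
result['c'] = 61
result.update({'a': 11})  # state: {'a': 11, 'y': 85, 'c': 61}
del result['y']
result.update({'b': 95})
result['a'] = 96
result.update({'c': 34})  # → {'a': 96, 'c': 34, 'b': 95}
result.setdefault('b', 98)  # 95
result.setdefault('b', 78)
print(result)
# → {'a': 96, 'c': 34, 'b': 95}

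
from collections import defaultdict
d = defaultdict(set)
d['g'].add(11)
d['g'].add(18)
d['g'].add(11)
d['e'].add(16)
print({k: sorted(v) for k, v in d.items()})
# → {'g': [11, 18], 'e': [16]}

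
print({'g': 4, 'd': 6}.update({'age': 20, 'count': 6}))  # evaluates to None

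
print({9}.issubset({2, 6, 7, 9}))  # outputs True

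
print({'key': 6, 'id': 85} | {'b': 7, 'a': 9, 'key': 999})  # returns {'key': 999, 'id': 85, 'b': 7, 'a': 9}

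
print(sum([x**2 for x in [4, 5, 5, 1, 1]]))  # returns 68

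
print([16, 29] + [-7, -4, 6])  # [16, 29, -7, -4, 6]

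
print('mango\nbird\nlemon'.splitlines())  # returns ['mango', 'bird', 'lemon']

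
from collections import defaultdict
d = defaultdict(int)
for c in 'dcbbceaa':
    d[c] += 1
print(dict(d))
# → {'d': 1, 'c': 2, 'b': 2, 'e': 1, 'a': 2}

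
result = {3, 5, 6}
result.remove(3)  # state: {5, 6}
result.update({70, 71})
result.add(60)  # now {5, 6, 60, 70, 71}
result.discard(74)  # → {5, 6, 60, 70, 71}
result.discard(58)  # {5, 6, 60, 70, 71}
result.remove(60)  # {5, 6, 70, 71}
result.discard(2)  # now {5, 6, 70, 71}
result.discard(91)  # {5, 6, 70, 71}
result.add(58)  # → {5, 6, 58, 70, 71}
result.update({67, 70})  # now {5, 6, 58, 67, 70, 71}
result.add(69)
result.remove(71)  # {5, 6, 58, 67, 69, 70}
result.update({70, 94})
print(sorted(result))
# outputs [5, 6, 58, 67, 69, 70, 94]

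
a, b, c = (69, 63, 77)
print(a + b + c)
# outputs 209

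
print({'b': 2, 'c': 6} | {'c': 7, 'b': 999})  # {'b': 999, 'c': 7}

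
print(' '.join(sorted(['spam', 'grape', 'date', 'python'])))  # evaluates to date grape python spam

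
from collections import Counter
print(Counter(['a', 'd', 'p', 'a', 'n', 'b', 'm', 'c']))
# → Counter({'a': 2, 'd': 1, 'p': 1, 'n': 1, 'b': 1, 'm': 1, 'c': 1})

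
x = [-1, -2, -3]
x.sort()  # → [-3, -2, -1]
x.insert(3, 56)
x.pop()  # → 56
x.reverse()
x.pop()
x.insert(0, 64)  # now [64, -1, -2]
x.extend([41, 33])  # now [64, -1, -2, 41, 33]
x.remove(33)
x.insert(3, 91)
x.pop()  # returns 41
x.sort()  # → [-2, -1, 64, 91]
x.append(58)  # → [-2, -1, 64, 91, 58]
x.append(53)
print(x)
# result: [-2, -1, 64, 91, 58, 53]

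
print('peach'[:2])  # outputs pe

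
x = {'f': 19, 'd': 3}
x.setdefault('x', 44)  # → 44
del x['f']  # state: {'d': 3, 'x': 44}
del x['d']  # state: {'x': 44}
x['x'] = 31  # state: {'x': 31}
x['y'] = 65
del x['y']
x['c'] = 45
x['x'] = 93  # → {'x': 93, 'c': 45}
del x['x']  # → {'c': 45}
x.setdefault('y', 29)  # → 29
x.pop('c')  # 45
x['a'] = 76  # {'y': 29, 'a': 76}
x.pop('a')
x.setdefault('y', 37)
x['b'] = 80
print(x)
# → {'y': 29, 'b': 80}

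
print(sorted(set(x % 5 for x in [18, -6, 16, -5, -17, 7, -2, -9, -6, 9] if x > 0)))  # [1, 2, 3, 4]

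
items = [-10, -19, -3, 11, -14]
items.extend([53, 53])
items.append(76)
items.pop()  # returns 76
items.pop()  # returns 53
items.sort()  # [-19, -14, -10, -3, 11, 53]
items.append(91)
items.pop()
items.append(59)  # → [-19, -14, -10, -3, 11, 53, 59]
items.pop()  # 59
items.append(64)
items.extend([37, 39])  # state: [-19, -14, -10, -3, 11, 53, 64, 37, 39]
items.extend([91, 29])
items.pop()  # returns 29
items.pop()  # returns 91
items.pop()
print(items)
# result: [-19, -14, -10, -3, 11, 53, 64, 37]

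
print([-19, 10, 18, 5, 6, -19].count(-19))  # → 2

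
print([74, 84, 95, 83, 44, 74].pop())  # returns 74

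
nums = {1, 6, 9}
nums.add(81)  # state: {1, 6, 9, 81}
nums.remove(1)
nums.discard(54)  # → {6, 9, 81}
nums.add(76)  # {6, 9, 76, 81}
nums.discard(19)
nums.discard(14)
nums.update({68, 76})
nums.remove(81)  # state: {6, 9, 68, 76}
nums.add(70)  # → {6, 9, 68, 70, 76}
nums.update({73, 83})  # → {6, 9, 68, 70, 73, 76, 83}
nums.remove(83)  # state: {6, 9, 68, 70, 73, 76}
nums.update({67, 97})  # {6, 9, 67, 68, 70, 73, 76, 97}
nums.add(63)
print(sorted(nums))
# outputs [6, 9, 63, 67, 68, 70, 73, 76, 97]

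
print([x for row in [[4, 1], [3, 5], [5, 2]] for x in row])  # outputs [4, 1, 3, 5, 5, 2]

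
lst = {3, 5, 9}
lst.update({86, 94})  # {3, 5, 9, 86, 94}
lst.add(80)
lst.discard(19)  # {3, 5, 9, 80, 86, 94}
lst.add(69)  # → {3, 5, 9, 69, 80, 86, 94}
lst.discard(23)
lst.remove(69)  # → {3, 5, 9, 80, 86, 94}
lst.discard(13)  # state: {3, 5, 9, 80, 86, 94}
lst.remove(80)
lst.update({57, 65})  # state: {3, 5, 9, 57, 65, 86, 94}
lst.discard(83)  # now {3, 5, 9, 57, 65, 86, 94}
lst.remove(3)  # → {5, 9, 57, 65, 86, 94}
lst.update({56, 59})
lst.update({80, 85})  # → {5, 9, 56, 57, 59, 65, 80, 85, 86, 94}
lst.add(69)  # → {5, 9, 56, 57, 59, 65, 69, 80, 85, 86, 94}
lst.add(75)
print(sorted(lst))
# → [5, 9, 56, 57, 59, 65, 69, 75, 80, 85, 86, 94]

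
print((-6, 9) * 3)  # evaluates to (-6, 9, -6, 9, -6, 9)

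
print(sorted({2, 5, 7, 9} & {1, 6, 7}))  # [7]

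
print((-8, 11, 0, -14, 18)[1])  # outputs 11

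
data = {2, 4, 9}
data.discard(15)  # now {2, 4, 9}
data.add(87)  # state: {2, 4, 9, 87}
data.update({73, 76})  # {2, 4, 9, 73, 76, 87}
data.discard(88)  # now {2, 4, 9, 73, 76, 87}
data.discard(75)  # {2, 4, 9, 73, 76, 87}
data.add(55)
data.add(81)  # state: {2, 4, 9, 55, 73, 76, 81, 87}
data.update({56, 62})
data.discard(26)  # {2, 4, 9, 55, 56, 62, 73, 76, 81, 87}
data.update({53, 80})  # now {2, 4, 9, 53, 55, 56, 62, 73, 76, 80, 81, 87}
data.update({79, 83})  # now {2, 4, 9, 53, 55, 56, 62, 73, 76, 79, 80, 81, 83, 87}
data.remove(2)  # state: {4, 9, 53, 55, 56, 62, 73, 76, 79, 80, 81, 83, 87}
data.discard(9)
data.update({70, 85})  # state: {4, 53, 55, 56, 62, 70, 73, 76, 79, 80, 81, 83, 85, 87}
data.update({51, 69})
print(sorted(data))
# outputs [4, 51, 53, 55, 56, 62, 69, 70, 73, 76, 79, 80, 81, 83, 85, 87]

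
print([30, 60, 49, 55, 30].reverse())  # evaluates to None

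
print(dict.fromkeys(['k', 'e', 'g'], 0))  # {'k': 0, 'e': 0, 'g': 0}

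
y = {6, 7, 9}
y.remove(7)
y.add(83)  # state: {6, 9, 83}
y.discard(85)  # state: {6, 9, 83}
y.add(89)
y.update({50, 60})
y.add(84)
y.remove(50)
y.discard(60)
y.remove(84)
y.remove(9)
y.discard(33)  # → {6, 83, 89}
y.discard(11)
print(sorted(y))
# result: [6, 83, 89]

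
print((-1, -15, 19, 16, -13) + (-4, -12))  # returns (-1, -15, 19, 16, -13, -4, -12)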